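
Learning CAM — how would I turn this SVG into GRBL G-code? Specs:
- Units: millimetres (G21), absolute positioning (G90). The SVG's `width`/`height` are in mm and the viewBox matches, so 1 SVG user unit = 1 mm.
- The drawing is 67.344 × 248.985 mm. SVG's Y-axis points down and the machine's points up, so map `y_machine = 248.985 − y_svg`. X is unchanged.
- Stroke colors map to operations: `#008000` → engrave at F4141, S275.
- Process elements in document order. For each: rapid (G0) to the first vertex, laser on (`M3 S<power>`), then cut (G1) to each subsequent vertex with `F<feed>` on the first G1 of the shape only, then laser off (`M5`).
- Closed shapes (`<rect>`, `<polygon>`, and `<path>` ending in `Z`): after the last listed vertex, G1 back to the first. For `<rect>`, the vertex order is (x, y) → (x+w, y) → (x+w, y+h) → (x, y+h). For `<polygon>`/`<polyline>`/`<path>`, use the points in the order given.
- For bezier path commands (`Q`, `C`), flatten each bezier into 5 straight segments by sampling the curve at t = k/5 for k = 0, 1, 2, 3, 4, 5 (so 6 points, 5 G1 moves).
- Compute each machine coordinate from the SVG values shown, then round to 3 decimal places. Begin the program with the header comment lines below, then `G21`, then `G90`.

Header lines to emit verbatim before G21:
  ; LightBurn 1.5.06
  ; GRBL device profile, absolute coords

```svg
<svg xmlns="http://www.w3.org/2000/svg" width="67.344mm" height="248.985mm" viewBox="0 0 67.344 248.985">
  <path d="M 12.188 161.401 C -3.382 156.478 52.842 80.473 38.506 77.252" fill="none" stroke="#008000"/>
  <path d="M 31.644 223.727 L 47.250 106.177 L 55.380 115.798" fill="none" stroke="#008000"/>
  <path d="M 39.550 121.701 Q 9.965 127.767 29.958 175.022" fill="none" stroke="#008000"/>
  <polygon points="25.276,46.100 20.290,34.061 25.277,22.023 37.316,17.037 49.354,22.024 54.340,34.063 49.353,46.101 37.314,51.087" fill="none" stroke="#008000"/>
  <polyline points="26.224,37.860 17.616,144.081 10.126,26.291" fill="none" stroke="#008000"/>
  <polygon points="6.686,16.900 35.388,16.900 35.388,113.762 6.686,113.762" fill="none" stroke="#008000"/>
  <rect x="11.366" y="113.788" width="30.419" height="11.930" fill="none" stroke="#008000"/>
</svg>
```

1 u = 1 mm; y_m = 248.985 − y.

[1] `<path>` cubic bezier, #008000→engrave S275 F4141: (12.188,87.584) → (10.322,97.917) → (18.854,118.404) → (30.951,142.139) → (39.779,162.217) → (38.506,171.733)

[2] `<path>` open polyline, #008000→engrave S275 F4141: (31.644,25.258) → (47.250,142.808) → (55.380,133.187)

[3] `<path>` quadratic bezier, #008000→engrave S275 F4141: (39.550,127.284) → (29.699,123.210) → (23.814,115.841) → (21.896,105.177) → (23.944,91.217) → (29.958,73.963)

[4] `<polygon>` regular polygon, #008000→engrave S275 F4141: (25.276,202.885) → (20.290,214.924) → (25.277,226.962) → (37.316,231.948) → (49.354,226.961) → (54.340,214.922) → (49.353,202.884) → (37.314,197.898) → (25.276,202.885) (closed)

[5] `<polyline>` open polyline, #008000→engrave S275 F4141: (26.224,211.125) → (17.616,104.904) → (10.126,222.694)

[6] `<polygon>` rectangle, #008000→engrave S275 F4141: (6.686,232.085) → (35.388,232.085) → (35.388,135.223) → (6.686,135.223) → (6.686,232.085) (closed)

[7] `<rect>` rectangle, #008000→engrave S275 F4141: (11.366,135.197) → (41.785,135.197) → (41.785,123.267) → (11.366,123.267) → (11.366,135.197) (closed)

; LightBurn 1.5.06
; GRBL device profile, absolute coords
G21
G90
G0 X12.188 Y87.584
M3 S275
G1 X10.322 Y97.917 F4141
G1 X18.854 Y118.404
G1 X30.951 Y142.139
G1 X39.779 Y162.217
G1 X38.506 Y171.733
M5
G0 X31.644 Y25.258
M3 S275
G1 X47.250 Y142.808 F4141
G1 X55.380 Y133.187
M5
G0 X39.550 Y127.284
M3 S275
G1 X29.699 Y123.210 F4141
G1 X23.814 Y115.841
G1 X21.896 Y105.177
G1 X23.944 Y91.217
G1 X29.958 Y73.963
M5
G0 X25.276 Y202.885
M3 S275
G1 X20.290 Y214.924 F4141
G1 X25.277 Y226.962
G1 X37.316 Y231.948
G1 X49.354 Y226.961
G1 X54.340 Y214.922
G1 X49.353 Y202.884
G1 X37.314 Y197.898
G1 X25.276 Y202.885
M5
G0 X26.224 Y211.125
M3 S275
G1 X17.616 Y104.904 F4141
G1 X10.126 Y222.694
M5
G0 X6.686 Y232.085
M3 S275
G1 X35.388 Y232.085 F4141
G1 X35.388 Y135.223
G1 X6.686 Y135.223
G1 X6.686 Y232.085
M5
G0 X11.366 Y135.197
M3 S275
G1 X41.785 Y135.197 F4141
G1 X41.785 Y123.267
G1 X11.366 Y123.267
G1 X11.366 Y135.197
M5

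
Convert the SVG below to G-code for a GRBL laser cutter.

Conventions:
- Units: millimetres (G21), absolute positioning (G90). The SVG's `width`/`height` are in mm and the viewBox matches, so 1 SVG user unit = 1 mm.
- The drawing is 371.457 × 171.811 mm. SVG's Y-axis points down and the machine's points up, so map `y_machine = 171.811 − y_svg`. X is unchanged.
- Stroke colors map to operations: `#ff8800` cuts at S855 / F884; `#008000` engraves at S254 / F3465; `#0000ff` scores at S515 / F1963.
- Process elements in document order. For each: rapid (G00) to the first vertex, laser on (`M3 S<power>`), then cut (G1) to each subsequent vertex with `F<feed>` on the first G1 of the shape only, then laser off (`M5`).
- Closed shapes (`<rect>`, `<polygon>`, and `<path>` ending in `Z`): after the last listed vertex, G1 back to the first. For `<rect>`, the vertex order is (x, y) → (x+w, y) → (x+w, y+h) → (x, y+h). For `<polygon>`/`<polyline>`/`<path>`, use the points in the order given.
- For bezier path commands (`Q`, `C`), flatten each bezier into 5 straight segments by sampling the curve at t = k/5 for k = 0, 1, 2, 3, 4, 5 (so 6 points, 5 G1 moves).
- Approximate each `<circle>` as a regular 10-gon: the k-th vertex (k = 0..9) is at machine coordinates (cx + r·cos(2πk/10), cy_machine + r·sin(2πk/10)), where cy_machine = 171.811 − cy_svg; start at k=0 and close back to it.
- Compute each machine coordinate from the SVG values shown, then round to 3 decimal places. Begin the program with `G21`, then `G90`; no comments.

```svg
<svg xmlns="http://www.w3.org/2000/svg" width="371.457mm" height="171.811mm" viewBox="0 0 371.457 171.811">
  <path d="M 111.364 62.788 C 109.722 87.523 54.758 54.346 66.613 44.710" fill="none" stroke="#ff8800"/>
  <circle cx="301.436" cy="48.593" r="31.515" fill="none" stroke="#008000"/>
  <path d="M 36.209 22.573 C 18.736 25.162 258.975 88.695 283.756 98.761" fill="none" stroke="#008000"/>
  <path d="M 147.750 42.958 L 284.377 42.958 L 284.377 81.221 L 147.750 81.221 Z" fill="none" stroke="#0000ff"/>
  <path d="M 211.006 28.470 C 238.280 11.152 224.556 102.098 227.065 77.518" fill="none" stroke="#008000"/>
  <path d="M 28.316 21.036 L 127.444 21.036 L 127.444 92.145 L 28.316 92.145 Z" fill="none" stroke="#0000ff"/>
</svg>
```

1 u = 1 mm; y_m = 171.811 − y.

[1] `<path>` cubic bezier, #ff8800→cut S855 F884: (111.364,109.023) → (104.941,100.480) → (91.488,101.926) → (76.771,109.451) → (66.557,119.146) → (66.613,127.101)

[2] `<circle>` circle, #008000→engrave S254 F3465: (332.951,123.218) → (326.932,141.742) → (311.175,153.191) → (291.697,153.191) → (275.940,141.742) → (269.921,123.218) → (275.940,104.694) → (291.697,93.245) → (311.175,93.245) → (326.932,104.694) → (332.951,123.218) (closed)

[3] `<path>` cubic bezier, #008000→engrave S254 F3465: (36.209,149.238) → (52.865,141.287) → (108.660,124.200) → (180.882,103.471) → (246.818,84.590) → (283.756,73.050)

[4] `<path>` rectangle, #0000ff→score S515 F1963: (147.750,128.853) → (284.377,128.853) → (284.377,90.590) → (147.750,90.590) → (147.750,128.853) (closed)

[5] `<path>` cubic bezier, #008000→engrave S254 F3465: (211.006,143.341) → (222.908,142.530) → (227.719,126.478) → (228.183,105.927) → (227.050,91.618) → (227.065,94.293)

[6] `<path>` rectangle, #0000ff→score S515 F1963: (28.316,150.775) → (127.444,150.775) → (127.444,79.666) → (28.316,79.666) → (28.316,150.775) (closed)

G21
G90
G00 X111.364 Y109.023
M3 S855
G1 X104.941 Y100.480 F884
G1 X91.488 Y101.926
G1 X76.771 Y109.451
G1 X66.557 Y119.146
G1 X66.613 Y127.101
M5
G00 X332.951 Y123.218
M3 S254
G1 X326.932 Y141.742 F3465
G1 X311.175 Y153.191
G1 X291.697 Y153.191
G1 X275.940 Y141.742
G1 X269.921 Y123.218
G1 X275.940 Y104.694
G1 X291.697 Y93.245
G1 X311.175 Y93.245
G1 X326.932 Y104.694
G1 X332.951 Y123.218
M5
G00 X36.209 Y149.238
M3 S254
G1 X52.865 Y141.287 F3465
G1 X108.660 Y124.200
G1 X180.882 Y103.471
G1 X246.818 Y84.590
G1 X283.756 Y73.050
M5
G00 X147.750 Y128.853
M3 S515
G1 X284.377 Y128.853 F1963
G1 X284.377 Y90.590
G1 X147.750 Y90.590
G1 X147.750 Y128.853
M5
G00 X211.006 Y143.341
M3 S254
G1 X222.908 Y142.530 F3465
G1 X227.719 Y126.478
G1 X228.183 Y105.927
G1 X227.050 Y91.618
G1 X227.065 Y94.293
M5
G00 X28.316 Y150.775
M3 S515
G1 X127.444 Y150.775 F1963
G1 X127.444 Y79.666
G1 X28.316 Y79.666
G1 X28.316 Y150.775
M5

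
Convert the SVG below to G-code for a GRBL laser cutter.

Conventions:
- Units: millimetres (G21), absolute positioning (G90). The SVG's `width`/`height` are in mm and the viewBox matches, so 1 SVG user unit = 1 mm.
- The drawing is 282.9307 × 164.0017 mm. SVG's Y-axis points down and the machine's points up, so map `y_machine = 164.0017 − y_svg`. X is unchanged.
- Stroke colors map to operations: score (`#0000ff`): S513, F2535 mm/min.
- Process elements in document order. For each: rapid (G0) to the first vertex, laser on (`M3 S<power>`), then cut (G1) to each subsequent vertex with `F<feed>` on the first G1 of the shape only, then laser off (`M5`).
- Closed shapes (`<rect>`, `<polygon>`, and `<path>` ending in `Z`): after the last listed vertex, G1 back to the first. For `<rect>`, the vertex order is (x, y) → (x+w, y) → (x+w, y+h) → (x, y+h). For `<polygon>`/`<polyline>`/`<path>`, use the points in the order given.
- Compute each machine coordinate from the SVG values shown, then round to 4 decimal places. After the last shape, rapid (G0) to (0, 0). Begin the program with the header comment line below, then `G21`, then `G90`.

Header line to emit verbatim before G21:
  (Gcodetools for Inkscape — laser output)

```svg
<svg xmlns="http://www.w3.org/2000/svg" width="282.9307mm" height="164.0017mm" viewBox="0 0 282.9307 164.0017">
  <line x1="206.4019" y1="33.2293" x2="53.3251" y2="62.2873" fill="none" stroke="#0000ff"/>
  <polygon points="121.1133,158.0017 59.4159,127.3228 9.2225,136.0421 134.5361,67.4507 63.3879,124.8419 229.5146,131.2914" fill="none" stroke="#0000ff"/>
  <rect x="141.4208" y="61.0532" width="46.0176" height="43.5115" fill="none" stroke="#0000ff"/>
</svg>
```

1 u = 1 mm; y_m = 164.0017 − y.

[1] `<line>` line segment, #0000ff→score S513 F2535: (206.4019,130.7724) → (53.3251,101.7144)

[2] `<polygon>` closed polygon, #0000ff→score S513 F2535: (121.1133,6.0000) → (59.4159,36.6789) → (9.2225,27.9596) → (134.5361,96.5510) → (63.3879,39.1598) → (229.5146,32.7103) → (121.1133,6.0000) (closed)

[3] `<rect>` rectangle, #0000ff→score S513 F2535: (141.4208,102.9485) → (187.4384,102.9485) → (187.4384,59.4370) → (141.4208,59.4370) → (141.4208,102.9485) (closed)

(Gcodetools for Inkscape — laser output)
G21
G90
G0 X206.4019 Y130.7724
M3 S513
G1 X53.3251 Y101.7144 F2535
M5
G0 X121.1133 Y6.0000
M3 S513
G1 X59.4159 Y36.6789 F2535
G1 X9.2225 Y27.9596
G1 X134.5361 Y96.5510
G1 X63.3879 Y39.1598
G1 X229.5146 Y32.7103
G1 X121.1133 Y6.0000
M5
G0 X141.4208 Y102.9485
M3 S513
G1 X187.4384 Y102.9485 F2535
G1 X187.4384 Y59.4370
G1 X141.4208 Y59.4370
G1 X141.4208 Y102.9485
M5
G0 X0.0000 Y0.0000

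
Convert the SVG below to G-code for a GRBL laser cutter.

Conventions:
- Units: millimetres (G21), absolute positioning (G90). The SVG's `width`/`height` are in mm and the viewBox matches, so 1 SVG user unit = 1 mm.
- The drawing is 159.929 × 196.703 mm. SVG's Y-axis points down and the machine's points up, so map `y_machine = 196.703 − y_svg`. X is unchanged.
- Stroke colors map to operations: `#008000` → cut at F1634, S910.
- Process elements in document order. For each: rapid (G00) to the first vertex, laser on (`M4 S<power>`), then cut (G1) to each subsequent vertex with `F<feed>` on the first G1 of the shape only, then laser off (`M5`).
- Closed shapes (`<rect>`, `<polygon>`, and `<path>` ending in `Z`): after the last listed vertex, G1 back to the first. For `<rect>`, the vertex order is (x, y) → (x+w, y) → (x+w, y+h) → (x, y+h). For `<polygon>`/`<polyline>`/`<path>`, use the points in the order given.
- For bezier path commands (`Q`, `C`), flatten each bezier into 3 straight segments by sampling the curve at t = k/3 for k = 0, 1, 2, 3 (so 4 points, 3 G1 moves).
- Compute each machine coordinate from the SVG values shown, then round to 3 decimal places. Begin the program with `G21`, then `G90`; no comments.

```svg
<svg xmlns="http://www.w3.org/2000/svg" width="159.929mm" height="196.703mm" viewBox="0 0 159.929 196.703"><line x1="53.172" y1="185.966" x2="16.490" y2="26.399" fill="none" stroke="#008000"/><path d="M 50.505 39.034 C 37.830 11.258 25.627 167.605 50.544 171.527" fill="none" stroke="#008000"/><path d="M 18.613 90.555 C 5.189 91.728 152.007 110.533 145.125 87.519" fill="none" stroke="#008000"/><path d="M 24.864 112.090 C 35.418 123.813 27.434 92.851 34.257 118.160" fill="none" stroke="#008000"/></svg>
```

G21
G90
G00 X53.172 Y10.737
M4 S910
G1 X16.490 Y170.304 F1634
M5
G00 X50.505 Y157.669
M4 S910
G1 X39.345 Y136.535 F1634
G1 X36.643 Y67.442
G1 X50.544 Y25.176
M5
G00 X18.613 Y106.148
M4 S910
G1 X46.976 Y101.300 F1634
G1 X112.401 Y97.908
G1 X145.125 Y109.184
M5
G00 X24.864 Y84.613
M4 S910
G1 X30.474 Y83.453 F1634
G1 X31.135 Y88.760
G1 X34.257 Y78.543
M5

1 u = 1 mm; y_m = 196.703 − y.

[1] `<line>` line segment, #008000→cut S910 F1634: (53.172,10.737) → (16.490,170.304)

[2] `<path>` cubic bezier, #008000→cut S910 F1634: (50.505,157.669) → (39.345,136.535) → (36.643,67.442) → (50.544,25.176)

[3] `<path>` cubic bezier, #008000→cut S910 F1634: (18.613,106.148) → (46.976,101.300) → (112.401,97.908) → (145.125,109.184)

[4] `<path>` cubic bezier, #008000→cut S910 F1634: (24.864,84.613) → (30.474,83.453) → (31.135,88.760) → (34.257,78.543)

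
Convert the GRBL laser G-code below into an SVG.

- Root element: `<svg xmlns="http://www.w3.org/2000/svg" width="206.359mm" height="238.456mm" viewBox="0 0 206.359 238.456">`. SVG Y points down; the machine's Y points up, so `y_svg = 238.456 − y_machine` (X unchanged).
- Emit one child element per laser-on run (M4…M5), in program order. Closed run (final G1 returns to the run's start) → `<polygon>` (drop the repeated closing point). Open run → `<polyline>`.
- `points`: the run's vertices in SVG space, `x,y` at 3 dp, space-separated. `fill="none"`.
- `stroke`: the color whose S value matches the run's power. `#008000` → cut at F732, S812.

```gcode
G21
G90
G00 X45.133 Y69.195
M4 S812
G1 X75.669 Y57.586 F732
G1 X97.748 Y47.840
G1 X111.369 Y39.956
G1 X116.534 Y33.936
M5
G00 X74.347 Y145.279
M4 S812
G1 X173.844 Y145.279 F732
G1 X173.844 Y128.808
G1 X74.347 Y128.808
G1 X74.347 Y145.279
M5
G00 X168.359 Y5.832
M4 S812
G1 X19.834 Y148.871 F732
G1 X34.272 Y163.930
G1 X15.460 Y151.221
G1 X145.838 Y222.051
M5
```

<svg xmlns="http://www.w3.org/2000/svg" width="206.359mm" height="238.456mm" viewBox="0 0 206.359 238.456">
  <polyline points="45.133,169.261 75.669,180.870 97.748,190.616 111.369,198.500 116.534,204.520" fill="none" stroke="#008000"/>
  <polygon points="74.347,93.177 173.844,93.177 173.844,109.648 74.347,109.648" fill="none" stroke="#008000"/>
  <polyline points="168.359,232.624 19.834,89.585 34.272,74.526 15.460,87.235 145.838,16.405" fill="none" stroke="#008000"/>
</svg>

Machine Y-up, SVG Y-down with viewBox height 238.456, so y_svg = 238.456 − y_machine; X carries over. Every run uses S812, so all elements get stroke `#008000` (cut).

Run 1: The run is open, so emit a `<polyline>` with points (Y-flipped): 45.133,169.261 75.669,180.870 97.748,190.616 111.369,198.500 116.534,204.520.

Run 2: The run returns to its start, so emit a `<polygon>` with points (Y-flipped): 74.347,93.177 173.844,93.177 173.844,109.648 74.347,109.648.

Run 3: The run is open, so emit a `<polyline>` with points (Y-flipped): 168.359,232.624 19.834,89.585 34.272,74.526 15.460,87.235 145.838,16.405.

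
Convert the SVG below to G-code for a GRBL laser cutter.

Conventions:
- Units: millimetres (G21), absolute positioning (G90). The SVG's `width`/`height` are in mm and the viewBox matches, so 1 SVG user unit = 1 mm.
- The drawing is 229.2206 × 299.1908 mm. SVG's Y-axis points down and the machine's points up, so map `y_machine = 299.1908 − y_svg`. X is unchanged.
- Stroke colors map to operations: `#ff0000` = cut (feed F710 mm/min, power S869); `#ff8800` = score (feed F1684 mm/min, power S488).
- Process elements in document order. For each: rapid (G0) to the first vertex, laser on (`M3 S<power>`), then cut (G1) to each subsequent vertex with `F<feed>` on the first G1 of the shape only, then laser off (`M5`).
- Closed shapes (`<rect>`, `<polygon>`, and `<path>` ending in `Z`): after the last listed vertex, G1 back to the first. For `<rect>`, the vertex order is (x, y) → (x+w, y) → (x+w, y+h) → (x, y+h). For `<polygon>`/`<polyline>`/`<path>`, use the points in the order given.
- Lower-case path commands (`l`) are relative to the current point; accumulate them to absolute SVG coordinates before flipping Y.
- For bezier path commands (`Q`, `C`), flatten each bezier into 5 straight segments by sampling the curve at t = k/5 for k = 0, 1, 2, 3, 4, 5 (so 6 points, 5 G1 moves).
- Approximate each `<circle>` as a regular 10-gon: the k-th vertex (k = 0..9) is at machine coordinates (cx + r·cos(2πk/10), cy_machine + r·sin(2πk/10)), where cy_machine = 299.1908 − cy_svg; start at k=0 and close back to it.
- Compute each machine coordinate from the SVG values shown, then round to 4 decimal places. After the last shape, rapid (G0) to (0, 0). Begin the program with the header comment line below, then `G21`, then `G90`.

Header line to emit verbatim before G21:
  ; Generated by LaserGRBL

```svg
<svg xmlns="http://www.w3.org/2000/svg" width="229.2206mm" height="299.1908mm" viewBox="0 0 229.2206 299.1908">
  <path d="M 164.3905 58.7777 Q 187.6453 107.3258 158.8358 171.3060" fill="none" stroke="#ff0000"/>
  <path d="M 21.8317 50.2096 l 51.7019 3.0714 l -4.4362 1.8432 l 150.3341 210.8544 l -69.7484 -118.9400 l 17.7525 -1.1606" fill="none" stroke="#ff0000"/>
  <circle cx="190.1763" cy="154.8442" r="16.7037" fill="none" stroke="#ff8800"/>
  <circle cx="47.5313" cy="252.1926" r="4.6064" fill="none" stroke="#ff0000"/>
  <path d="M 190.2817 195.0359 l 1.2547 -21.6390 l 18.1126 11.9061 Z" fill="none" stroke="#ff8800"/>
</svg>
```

Since the viewBox matches the mm dimensions, user units are millimetres directly. The only transform is the Y-flip y_m = 299.1908 − y_svg.

Shape 1 is a quadratic bezier drawn with `<path>`. Its stroke #ff0000 means cut at S869, F710. After flipping Y the toolpath is (164.3905,240.4131) → (171.6098,220.3766) → (174.6641,199.1055) → (173.5531,176.5998) → (168.2770,152.8596) → (158.8358,127.8848).

Shape 2 is a open polyline drawn with `<path>`. Its stroke #ff0000 means cut at S869, F710. After flipping Y the toolpath is (21.8317,248.9812) → (73.5336,245.9098) → (69.0974,244.0666) → (219.4315,33.2122) → (149.6831,152.1522) → (167.4356,153.3128).

Shape 3 is a circle drawn with `<circle>`. Its stroke #ff8800 means score at S488, F1684. After flipping Y the toolpath is (206.8800,144.3466) → (203.6899,154.1648) → (195.3380,160.2328) → (185.0146,160.2328) → (176.6627,154.1648) → (173.4726,144.3466) → (176.6627,134.5284) → (185.0146,128.4604) → (195.3380,128.4604) → (203.6899,134.5284) → (206.8800,144.3466), returning to the start.

Shape 4 is a circle drawn with `<circle>`. Its stroke #ff0000 means cut at S869, F710. After flipping Y the toolpath is (52.1377,46.9982) → (51.2580,49.7058) → (48.9548,51.3791) → (46.1078,51.3791) → (43.8046,49.7058) → (42.9249,46.9982) → (43.8046,44.2906) → (46.1078,42.6173) → (48.9548,42.6173) → (51.2580,44.2906) → (52.1377,46.9982), returning to the start.

Shape 5 is a regular polygon drawn with `<path>`. Its stroke #ff8800 means score at S488, F1684. After flipping Y the toolpath is (190.2817,104.1549) → (191.5364,125.7939) → (209.6490,113.8878) → (190.2817,104.1549), returning to the start.

; Generated by LaserGRBL
G21
G90
G0 X164.3905 Y240.4131
M3 S869
G1 X171.6098 Y220.3766 F710
G1 X174.6641 Y199.1055
G1 X173.5531 Y176.5998
G1 X168.2770 Y152.8596
G1 X158.8358 Y127.8848
M5
G0 X21.8317 Y248.9812
M3 S869
G1 X73.5336 Y245.9098 F710
G1 X69.0974 Y244.0666
G1 X219.4315 Y33.2122
G1 X149.6831 Y152.1522
G1 X167.4356 Y153.3128
M5
G0 X206.8800 Y144.3466
M3 S488
G1 X203.6899 Y154.1648 F1684
G1 X195.3380 Y160.2328
G1 X185.0146 Y160.2328
G1 X176.6627 Y154.1648
G1 X173.4726 Y144.3466
G1 X176.6627 Y134.5284
G1 X185.0146 Y128.4604
G1 X195.3380 Y128.4604
G1 X203.6899 Y134.5284
G1 X206.8800 Y144.3466
M5
G0 X52.1377 Y46.9982
M3 S869
G1 X51.2580 Y49.7058 F710
G1 X48.9548 Y51.3791
G1 X46.1078 Y51.3791
G1 X43.8046 Y49.7058
G1 X42.9249 Y46.9982
G1 X43.8046 Y44.2906
G1 X46.1078 Y42.6173
G1 X48.9548 Y42.6173
G1 X51.2580 Y44.2906
G1 X52.1377 Y46.9982
M5
G0 X190.2817 Y104.1549
M3 S488
G1 X191.5364 Y125.7939 F1684
G1 X209.6490 Y113.8878
G1 X190.2817 Y104.1549
M5
G0 X0.0000 Y0.0000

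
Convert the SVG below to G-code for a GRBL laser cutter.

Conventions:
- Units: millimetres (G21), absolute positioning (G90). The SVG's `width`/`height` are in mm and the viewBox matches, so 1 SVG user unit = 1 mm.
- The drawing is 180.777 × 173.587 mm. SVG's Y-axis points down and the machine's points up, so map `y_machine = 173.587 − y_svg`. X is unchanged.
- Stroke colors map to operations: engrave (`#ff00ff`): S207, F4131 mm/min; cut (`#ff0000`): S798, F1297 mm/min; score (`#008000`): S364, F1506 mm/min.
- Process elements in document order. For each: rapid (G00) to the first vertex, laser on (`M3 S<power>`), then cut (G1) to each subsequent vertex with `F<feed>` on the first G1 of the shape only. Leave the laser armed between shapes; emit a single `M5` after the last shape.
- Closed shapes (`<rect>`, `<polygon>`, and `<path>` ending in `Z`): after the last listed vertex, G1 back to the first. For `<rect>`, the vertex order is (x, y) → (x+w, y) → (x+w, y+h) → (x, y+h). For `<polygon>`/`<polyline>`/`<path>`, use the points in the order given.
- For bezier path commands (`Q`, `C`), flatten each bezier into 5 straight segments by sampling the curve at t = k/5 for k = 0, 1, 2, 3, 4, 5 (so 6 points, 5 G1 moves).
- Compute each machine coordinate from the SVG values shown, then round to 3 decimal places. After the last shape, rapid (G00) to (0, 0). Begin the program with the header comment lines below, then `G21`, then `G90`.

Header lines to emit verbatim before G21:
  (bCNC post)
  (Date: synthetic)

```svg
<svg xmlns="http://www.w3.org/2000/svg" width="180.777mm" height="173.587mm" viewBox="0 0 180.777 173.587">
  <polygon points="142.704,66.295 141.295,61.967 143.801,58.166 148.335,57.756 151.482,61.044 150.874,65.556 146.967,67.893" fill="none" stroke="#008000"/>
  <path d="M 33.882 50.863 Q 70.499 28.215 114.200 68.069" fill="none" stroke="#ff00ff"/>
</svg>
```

(bCNC post)
(Date: synthetic)
G21
G90
G00 X142.704 Y107.292
M3 S364
G1 X141.295 Y111.620 F1506
G1 X143.801 Y115.421
G1 X148.335 Y115.831
G1 X151.482 Y112.543
G1 X150.874 Y108.031
G1 X146.967 Y105.694
G1 X142.704 Y107.292
G00 X33.882 Y122.724
M3 S207
G1 X48.812 Y129.283 F4131
G1 X64.309 Y130.842
G1 X80.373 Y127.401
G1 X97.003 Y118.960
G1 X114.200 Y105.518
M5
G00 X0.000 Y0.000

Since the viewBox matches the mm dimensions, user units are millimetres directly. The only transform is the Y-flip y_m = 173.587 − y_svg.

Shape 1 is a regular polygon drawn with `<polygon>`. Its stroke #008000 means score at S364, F1506. After flipping Y the toolpath is (142.704,107.292) → (141.295,111.620) → (143.801,115.421) → (148.335,115.831) → (151.482,112.543) → (150.874,108.031) → (146.967,105.694) → (142.704,107.292), returning to the start.

Shape 2 is a quadratic bezier drawn with `<path>`. Its stroke #ff00ff means engrave at S207, F4131. After flipping Y the toolpath is (33.882,122.724) → (48.812,129.283) → (64.309,130.842) → (80.373,127.401) → (97.003,118.960) → (114.200,105.518).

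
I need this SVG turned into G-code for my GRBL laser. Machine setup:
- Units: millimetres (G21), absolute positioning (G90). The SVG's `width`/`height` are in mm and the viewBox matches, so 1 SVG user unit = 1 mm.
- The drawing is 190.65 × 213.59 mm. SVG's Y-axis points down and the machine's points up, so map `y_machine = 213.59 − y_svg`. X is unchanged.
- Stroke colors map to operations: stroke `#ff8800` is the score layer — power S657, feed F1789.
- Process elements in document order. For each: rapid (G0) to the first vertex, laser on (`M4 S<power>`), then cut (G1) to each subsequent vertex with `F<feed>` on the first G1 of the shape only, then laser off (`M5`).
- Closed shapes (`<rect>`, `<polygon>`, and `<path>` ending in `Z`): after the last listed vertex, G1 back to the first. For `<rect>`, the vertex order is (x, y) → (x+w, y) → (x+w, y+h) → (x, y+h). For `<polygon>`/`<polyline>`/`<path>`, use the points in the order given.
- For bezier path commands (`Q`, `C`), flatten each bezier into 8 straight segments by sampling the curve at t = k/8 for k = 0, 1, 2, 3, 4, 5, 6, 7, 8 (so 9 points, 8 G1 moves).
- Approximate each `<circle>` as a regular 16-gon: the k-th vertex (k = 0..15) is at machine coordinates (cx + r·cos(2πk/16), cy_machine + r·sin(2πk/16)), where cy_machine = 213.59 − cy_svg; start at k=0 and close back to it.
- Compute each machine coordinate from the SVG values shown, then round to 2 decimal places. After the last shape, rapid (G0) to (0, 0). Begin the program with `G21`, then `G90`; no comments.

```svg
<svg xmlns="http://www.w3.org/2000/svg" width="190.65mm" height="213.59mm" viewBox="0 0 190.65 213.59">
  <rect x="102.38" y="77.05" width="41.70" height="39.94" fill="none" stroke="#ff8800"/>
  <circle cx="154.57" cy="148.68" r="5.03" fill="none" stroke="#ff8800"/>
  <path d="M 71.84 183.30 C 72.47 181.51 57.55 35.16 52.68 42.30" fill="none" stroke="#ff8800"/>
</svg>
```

G21
G90
G0 X102.38 Y136.54
M4 S657
G1 X144.08 Y136.54 F1789
G1 X144.08 Y96.60
G1 X102.38 Y96.60
G1 X102.38 Y136.54
M5
G0 X159.60 Y64.91
M4 S657
G1 X159.22 Y66.83 F1789
G1 X158.13 Y68.47
G1 X156.49 Y69.56
G1 X154.57 Y69.94
G1 X152.65 Y69.56
G1 X151.01 Y68.47
G1 X149.92 Y66.83
G1 X149.54 Y64.91
G1 X149.92 Y62.99
G1 X151.01 Y61.35
G1 X152.65 Y60.26
G1 X154.57 Y59.88
G1 X156.49 Y60.26
G1 X158.13 Y61.35
G1 X159.22 Y62.99
G1 X159.60 Y64.91
M5
G0 X71.84 Y30.29
M4 S657
G1 X71.40 Y37.16 F1789
G1 X69.80 Y54.08
G1 X67.34 Y77.57
G1 X64.32 Y104.14
G1 X61.05 Y130.29
G1 X57.82 Y152.52
G1 X54.93 Y167.35
G1 X52.68 Y171.29
M5
G0 X0.00 Y0.00

viewBox `0 0 190.65 213.59` with mm width/height → 1 unit = 1 mm. Flip: y_m = 213.59 − y_svg.

**Shape 1** — `<rect>` rectangle, stroke `#ff8800` → score (S657, F1789). Machine vertices: (102.38,136.54) → (144.08,136.54) → (144.08,96.60) → (102.38,96.60) → (102.38,136.54). Closed: final G1 returns to the first vertex.

**Shape 2** — `<circle>` circle, stroke `#ff8800` → score (S657, F1789). Machine vertices: (159.60,64.91) → (159.22,66.83) → (158.13,68.47) → (156.49,69.56) → (154.57,69.94) → (152.65,69.56) → (151.01,68.47) → (149.92,66.83) → (149.54,64.91) → (149.92,62.99) → (151.01,61.35) → (152.65,60.26) → (154.57,59.88) → (156.49,60.26) → (158.13,61.35) → (159.22,62.99) → (159.60,64.91). Closed: final G1 returns to the first vertex.

**Shape 3** — `<path>` cubic bezier, stroke `#ff8800` → score (S657, F1789). Control points (SVG): P0=(71.84,183.30), P1=(72.47,181.51), P2=(57.55,35.16), P3=(52.68,42.30); sampled at t=k/8. Machine vertices: (71.84,30.29) → (71.40,37.16) → (69.80,54.08) → (67.34,77.57) → (64.32,104.14) → (61.05,130.29) → (57.82,152.52) → (54.93,167.35) → (52.68,171.29). Open path.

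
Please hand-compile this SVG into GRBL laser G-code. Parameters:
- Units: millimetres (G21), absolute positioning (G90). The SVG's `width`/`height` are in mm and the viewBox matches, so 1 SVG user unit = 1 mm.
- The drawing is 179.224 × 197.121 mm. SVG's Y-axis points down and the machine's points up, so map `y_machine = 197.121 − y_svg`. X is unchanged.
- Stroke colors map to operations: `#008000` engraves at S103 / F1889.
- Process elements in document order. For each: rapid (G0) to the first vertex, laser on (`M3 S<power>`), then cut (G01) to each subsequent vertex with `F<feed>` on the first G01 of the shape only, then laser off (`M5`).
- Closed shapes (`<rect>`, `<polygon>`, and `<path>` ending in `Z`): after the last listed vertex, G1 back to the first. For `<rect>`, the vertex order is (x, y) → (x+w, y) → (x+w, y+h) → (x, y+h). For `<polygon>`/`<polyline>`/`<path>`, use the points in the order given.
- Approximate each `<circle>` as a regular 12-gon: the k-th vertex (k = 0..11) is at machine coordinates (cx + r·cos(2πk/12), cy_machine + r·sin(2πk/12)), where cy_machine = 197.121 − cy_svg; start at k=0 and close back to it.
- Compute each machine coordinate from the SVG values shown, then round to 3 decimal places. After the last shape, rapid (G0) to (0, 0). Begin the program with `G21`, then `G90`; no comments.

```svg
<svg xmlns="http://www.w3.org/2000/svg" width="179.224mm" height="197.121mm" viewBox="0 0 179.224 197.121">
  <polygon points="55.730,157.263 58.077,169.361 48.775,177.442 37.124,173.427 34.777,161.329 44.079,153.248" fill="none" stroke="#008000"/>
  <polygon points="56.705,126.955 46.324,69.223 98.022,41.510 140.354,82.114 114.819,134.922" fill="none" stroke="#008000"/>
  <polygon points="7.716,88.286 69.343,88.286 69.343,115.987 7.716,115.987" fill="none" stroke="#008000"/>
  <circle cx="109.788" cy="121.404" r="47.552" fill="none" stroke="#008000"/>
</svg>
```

G21
G90
G0 X55.730 Y39.858
M3 S103
G01 X58.077 Y27.760 F1889
G01 X48.775 Y19.679
G01 X37.124 Y23.694
G01 X34.777 Y35.792
G01 X44.079 Y43.873
G01 X55.730 Y39.858
M5
G0 X56.705 Y70.166
M3 S103
G01 X46.324 Y127.898 F1889
G01 X98.022 Y155.611
G01 X140.354 Y115.007
G01 X114.819 Y62.199
G01 X56.705 Y70.166
M5
G0 X7.716 Y108.835
M3 S103
G01 X69.343 Y108.835 F1889
G01 X69.343 Y81.134
G01 X7.716 Y81.134
G01 X7.716 Y108.835
M5
G0 X157.340 Y75.717
M3 S103
G01 X150.969 Y99.493 F1889
G01 X133.564 Y116.898
G01 X109.788 Y123.269
G01 X86.012 Y116.898
G01 X68.607 Y99.493
G01 X62.236 Y75.717
G01 X68.607 Y51.941
G01 X86.012 Y34.536
G01 X109.788 Y28.165
G01 X133.564 Y34.536
G01 X150.969 Y51.941
G01 X157.340 Y75.717
M5
G0 X0.000 Y0.000

viewBox `0 0 179.224 197.121` with mm width/height → 1 unit = 1 mm. Flip: y_m = 197.121 − y_svg.

**Shape 1** — `<polygon>` regular polygon, stroke `#008000` → engrave (S103, F1889). Machine vertices: (55.730,39.858) → (58.077,27.760) → (48.775,19.679) → (37.124,23.694) → (34.777,35.792) → (44.079,43.873) → (55.730,39.858). Closed: final G1 returns to the first vertex.

**Shape 2** — `<polygon>` regular polygon, stroke `#008000` → engrave (S103, F1889). Machine vertices: (56.705,70.166) → (46.324,127.898) → (98.022,155.611) → (140.354,115.007) → (114.819,62.199) → (56.705,70.166). Closed: final G1 returns to the first vertex.

**Shape 3** — `<polygon>` rectangle, stroke `#008000` → engrave (S103, F1889). Machine vertices: (7.716,108.835) → (69.343,108.835) → (69.343,81.134) → (7.716,81.134) → (7.716,108.835). Closed: final G1 returns to the first vertex.

**Shape 4** — `<circle>` circle, stroke `#008000` → engrave (S103, F1889). Machine vertices: (157.340,75.717) → (150.969,99.493) → (133.564,116.898) → (109.788,123.269) → (86.012,116.898) → (68.607,99.493) → (62.236,75.717) → (68.607,51.941) → (86.012,34.536) → (109.788,28.165) → (133.564,34.536) → (150.969,51.941) → (157.340,75.717). Closed: final G1 returns to the first vertex.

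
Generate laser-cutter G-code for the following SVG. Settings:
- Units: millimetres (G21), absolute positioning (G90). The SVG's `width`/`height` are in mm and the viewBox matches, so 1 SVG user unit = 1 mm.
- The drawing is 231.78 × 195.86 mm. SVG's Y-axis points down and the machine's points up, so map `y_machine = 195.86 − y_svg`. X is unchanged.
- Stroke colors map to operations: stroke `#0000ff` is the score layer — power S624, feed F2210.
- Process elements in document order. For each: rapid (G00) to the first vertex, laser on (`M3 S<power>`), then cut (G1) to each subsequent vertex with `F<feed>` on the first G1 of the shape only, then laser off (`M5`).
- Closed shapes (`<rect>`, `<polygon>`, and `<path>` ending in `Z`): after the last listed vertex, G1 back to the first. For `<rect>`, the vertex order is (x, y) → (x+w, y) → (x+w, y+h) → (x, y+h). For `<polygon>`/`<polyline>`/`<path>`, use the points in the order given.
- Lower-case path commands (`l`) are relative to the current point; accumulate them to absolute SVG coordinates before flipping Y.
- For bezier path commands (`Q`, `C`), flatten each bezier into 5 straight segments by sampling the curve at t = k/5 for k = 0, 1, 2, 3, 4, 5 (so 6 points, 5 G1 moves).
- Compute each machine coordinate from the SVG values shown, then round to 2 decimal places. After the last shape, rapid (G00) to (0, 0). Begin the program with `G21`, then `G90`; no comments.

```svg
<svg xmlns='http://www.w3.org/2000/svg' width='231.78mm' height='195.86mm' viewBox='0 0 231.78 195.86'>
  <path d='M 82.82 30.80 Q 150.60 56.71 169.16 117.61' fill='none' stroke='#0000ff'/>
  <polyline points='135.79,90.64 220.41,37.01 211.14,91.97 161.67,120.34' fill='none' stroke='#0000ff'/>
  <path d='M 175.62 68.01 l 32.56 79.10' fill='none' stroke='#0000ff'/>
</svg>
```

G21
G90
G00 X82.82 Y165.06
M3 S624
G1 X107.96 Y153.30 F2210
G1 X129.17 Y138.73
G1 X146.44 Y121.37
G1 X159.77 Y101.21
G1 X169.16 Y78.25
M5
G00 X135.79 Y105.22
M3 S624
G1 X220.41 Y158.85 F2210
G1 X211.14 Y103.89
G1 X161.67 Y75.52
M5
G00 X175.62 Y127.85
M3 S624
G1 X208.18 Y48.75 F2210
M5
G00 X0.00 Y0.00

viewBox `0 0 231.78 195.86` with mm width/height → 1 unit = 1 mm. Flip: y_m = 195.86 − y_svg.

**Shape 1** — `<path>` quadratic bezier, stroke `#0000ff` → score (S624, F2210). Control points (SVG): P0=(82.82,30.80), P1=(150.60,56.71), P2=(169.16,117.61); sampled at t=k/5. Machine vertices: (82.82,165.06) → (107.96,153.30) → (129.17,138.73) → (146.44,121.37) → (159.77,101.21) → (169.16,78.25). Open path.

**Shape 2** — `<polyline>` open polyline, stroke `#0000ff` → score (S624, F2210). Machine vertices: (135.79,105.22) → (220.41,158.85) → (211.14,103.89) → (161.67,75.52). Open path.

**Shape 3** — `<path>` line segment, stroke `#0000ff` → score (S624, F2210). Machine vertices: (175.62,127.85) → (208.18,48.75). Open path.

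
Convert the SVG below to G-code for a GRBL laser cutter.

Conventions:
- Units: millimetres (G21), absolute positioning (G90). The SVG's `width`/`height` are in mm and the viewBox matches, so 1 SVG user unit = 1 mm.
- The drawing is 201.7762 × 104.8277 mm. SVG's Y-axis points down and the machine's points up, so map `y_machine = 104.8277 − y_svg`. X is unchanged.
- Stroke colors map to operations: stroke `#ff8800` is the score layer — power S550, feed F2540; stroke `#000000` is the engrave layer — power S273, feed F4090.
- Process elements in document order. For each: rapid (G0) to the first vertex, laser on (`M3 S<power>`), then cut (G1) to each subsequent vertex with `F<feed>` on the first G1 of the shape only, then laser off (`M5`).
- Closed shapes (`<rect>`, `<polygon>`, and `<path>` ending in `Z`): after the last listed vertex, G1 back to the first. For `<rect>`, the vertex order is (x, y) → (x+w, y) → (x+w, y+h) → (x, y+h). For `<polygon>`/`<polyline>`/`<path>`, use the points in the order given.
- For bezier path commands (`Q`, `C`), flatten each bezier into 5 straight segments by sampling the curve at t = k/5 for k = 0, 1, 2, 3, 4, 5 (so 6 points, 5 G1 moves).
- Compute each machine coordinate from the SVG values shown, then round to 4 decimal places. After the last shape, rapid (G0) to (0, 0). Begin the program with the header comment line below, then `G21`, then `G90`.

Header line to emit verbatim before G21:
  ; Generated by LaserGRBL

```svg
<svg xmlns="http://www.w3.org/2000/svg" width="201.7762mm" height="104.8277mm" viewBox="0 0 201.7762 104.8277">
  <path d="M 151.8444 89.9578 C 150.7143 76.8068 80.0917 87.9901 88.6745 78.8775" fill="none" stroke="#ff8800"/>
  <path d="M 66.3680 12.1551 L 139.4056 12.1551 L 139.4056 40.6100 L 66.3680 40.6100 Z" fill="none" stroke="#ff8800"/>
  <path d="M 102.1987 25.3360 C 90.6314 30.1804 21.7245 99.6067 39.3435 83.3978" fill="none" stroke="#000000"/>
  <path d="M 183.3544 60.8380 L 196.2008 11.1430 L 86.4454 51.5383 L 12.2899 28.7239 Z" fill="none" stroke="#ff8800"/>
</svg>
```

; Generated by LaserGRBL
G21
G90
G0 X151.8444 Y14.8699
M3 S550
G1 X144.0168 Y20.1974 F2540
G1 X126.6485 Y21.8270
G1 X106.8771 Y21.9008
G1 X91.8399 Y22.5611
G1 X88.6745 Y25.9502
M5
G0 X66.3680 Y92.6726
M3 S550
G1 X139.4056 Y92.6726 F2540
G1 X139.4056 Y64.2177
G1 X66.3680 Y64.2177
G1 X66.3680 Y92.6726
M5
G0 X102.1987 Y79.4917
M3 S273
G1 X89.5285 Y70.0370 F4090
G1 X70.0023 Y52.2930
G1 X50.5257 Y33.4702
G1 X38.0043 Y20.7790
G1 X39.3435 Y21.4299
M5
G0 X183.3544 Y43.9897
M3 S550
G1 X196.2008 Y93.6847 F2540
G1 X86.4454 Y53.2894
G1 X12.2899 Y76.1038
G1 X183.3544 Y43.9897
M5
G0 X0.0000 Y0.0000

1 u = 1 mm; y_m = 104.8277 − y.

[1] `<path>` cubic bezier, #ff8800→score S550 F2540: (151.8444,14.8699) → (144.0168,20.1974) → (126.6485,21.8270) → (106.8771,21.9008) → (91.8399,22.5611) → (88.6745,25.9502)

[2] `<path>` rectangle, #ff8800→score S550 F2540: (66.3680,92.6726) → (139.4056,92.6726) → (139.4056,64.2177) → (66.3680,64.2177) → (66.3680,92.6726) (closed)

[3] `<path>` cubic bezier, #000000→engrave S273 F4090: (102.1987,79.4917) → (89.5285,70.0370) → (70.0023,52.2930) → (50.5257,33.4702) → (38.0043,20.7790) → (39.3435,21.4299)

[4] `<path>` closed polygon, #ff8800→score S550 F2540: (183.3544,43.9897) → (196.2008,93.6847) → (86.4454,53.2894) → (12.2899,76.1038) → (183.3544,43.9897) (closed)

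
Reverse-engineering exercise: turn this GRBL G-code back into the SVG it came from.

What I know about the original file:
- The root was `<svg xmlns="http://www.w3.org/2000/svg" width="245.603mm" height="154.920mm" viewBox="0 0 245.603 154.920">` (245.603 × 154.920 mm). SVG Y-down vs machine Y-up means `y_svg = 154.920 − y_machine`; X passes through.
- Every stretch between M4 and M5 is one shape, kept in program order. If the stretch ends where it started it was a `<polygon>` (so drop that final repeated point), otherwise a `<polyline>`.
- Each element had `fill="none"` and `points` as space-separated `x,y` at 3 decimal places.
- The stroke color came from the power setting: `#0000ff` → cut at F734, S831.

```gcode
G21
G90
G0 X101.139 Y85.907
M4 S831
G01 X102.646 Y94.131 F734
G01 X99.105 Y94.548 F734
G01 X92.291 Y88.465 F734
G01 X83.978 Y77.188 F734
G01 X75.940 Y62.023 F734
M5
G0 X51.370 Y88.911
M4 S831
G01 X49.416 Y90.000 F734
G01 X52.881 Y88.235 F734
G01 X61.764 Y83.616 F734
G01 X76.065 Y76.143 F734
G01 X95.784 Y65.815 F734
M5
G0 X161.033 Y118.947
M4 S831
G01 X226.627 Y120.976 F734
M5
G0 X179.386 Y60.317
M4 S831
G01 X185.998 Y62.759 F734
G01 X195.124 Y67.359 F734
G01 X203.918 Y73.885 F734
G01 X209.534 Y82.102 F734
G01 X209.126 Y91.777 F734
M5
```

<svg xmlns="http://www.w3.org/2000/svg" width="245.603mm" height="154.920mm" viewBox="0 0 245.603 154.920">
  <polyline points="101.139,69.013 102.646,60.789 99.105,60.372 92.291,66.455 83.978,77.732 75.940,92.897" fill="none" stroke="#0000ff"/>
  <polyline points="51.370,66.009 49.416,64.920 52.881,66.685 61.764,71.304 76.065,78.777 95.784,89.105" fill="none" stroke="#0000ff"/>
  <polyline points="161.033,35.973 226.627,33.944" fill="none" stroke="#0000ff"/>
  <polyline points="179.386,94.603 185.998,92.161 195.124,87.561 203.918,81.035 209.534,72.818 209.126,63.143" fill="none" stroke="#0000ff"/>
</svg>

Machine Y-up, SVG Y-down with viewBox height 154.920, so y_svg = 154.920 − y_machine; X carries over. Every run uses S831, so all elements get stroke `#0000ff` (cut).

Run 1: The run is open, so emit a `<polyline>` with points (Y-flipped): 101.139,69.013 102.646,60.789 99.105,60.372 92.291,66.455 83.978,77.732 75.940,92.897.

Run 2: The run is open, so emit a `<polyline>` with points (Y-flipped): 51.370,66.009 49.416,64.920 52.881,66.685 61.764,71.304 76.065,78.777 95.784,89.105.

Run 3: The run is open, so emit a `<polyline>` with points (Y-flipped): 161.033,35.973 226.627,33.944.

Run 4: The run is open, so emit a `<polyline>` with points (Y-flipped): 179.386,94.603 185.998,92.161 195.124,87.561 203.918,81.035 209.534,72.818 209.126,63.143.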